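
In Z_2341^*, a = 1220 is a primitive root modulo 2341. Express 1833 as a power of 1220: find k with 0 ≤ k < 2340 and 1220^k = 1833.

213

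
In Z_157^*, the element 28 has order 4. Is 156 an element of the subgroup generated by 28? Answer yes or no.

yes

⟨28⟩ has order 4; its elements mod 157 are {1, 28, 129, 156}.
156 is in this set.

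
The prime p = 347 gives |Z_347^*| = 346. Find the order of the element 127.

The order of 127 must divide p − 1 = 346 = 2 · 173.
Divisors: 1, 2, 173, 346.
Check each in increasing order: 127^1 ≡ 127;  127^2 ≡ 167;  127^173 ≡ 1.
Smallest exponent giving 1 is 173.

173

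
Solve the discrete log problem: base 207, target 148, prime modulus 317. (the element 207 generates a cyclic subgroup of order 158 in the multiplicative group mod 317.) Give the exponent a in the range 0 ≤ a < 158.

Baby-step giant-step with m = ceil(sqrt(158)) = 13.
Baby table (207^j mod 317 for j=0..12):
  0:1  1:207  2:54  3:83  4:63  5:44  6:232  7:157
  8:165  9:236  10:34  11:64  12:251
Giant step factor: 207^(-13) ≡ 92 (mod 317).
Scan 148·92^i mod 317 for i = 0, 1, …:
  i=0: 148   i=1: 302   i=2: 205   i=3: 157
Match at i=3, j=7: a = 3·13 + 7 = 46.

46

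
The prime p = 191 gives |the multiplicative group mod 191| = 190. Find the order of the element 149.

95

The order of 149 must divide p − 1 = 190 = 2 · 5 · 19.
Divisors: 1, 2, 5, 10, 19, 38, 95, 190.
Check each in increasing order: 149^1 ≡ 149;  149^2 ≡ 45;  149^5 ≡ 136;  149^10 ≡ 160;  149^19 ≡ 109;  149^38 ≡ 39;  149^95 ≡ 1.
Smallest exponent giving 1 is 95.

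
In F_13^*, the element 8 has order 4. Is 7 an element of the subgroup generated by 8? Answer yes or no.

no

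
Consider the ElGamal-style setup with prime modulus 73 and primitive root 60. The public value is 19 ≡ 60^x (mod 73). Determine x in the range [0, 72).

34

Baby-step giant-step with m = ceil(sqrt(72)) = 9.
Baby table (60^j mod 73 for j=0..8):
  0:1  1:60  2:23  3:66  4:18  5:58  6:49  7:20
  8:32
Giant step factor: 60^(-9) ≡ 10 (mod 73).
Scan 19·10^i mod 73 for i = 0, 1, …:
  i=0: 19   i=1: 44   i=2: 2   i=3: 20
Match at i=3, j=7: x = 3·9 + 7 = 34.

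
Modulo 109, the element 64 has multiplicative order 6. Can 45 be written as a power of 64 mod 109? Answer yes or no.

45 ∈ ⟨64⟩ iff 45^6 ≡ 1 (mod 109), since |⟨64⟩| = 6.
45^6 mod 109 = 1.
Since 1 = 1, 45 lies in the subgroup.

yes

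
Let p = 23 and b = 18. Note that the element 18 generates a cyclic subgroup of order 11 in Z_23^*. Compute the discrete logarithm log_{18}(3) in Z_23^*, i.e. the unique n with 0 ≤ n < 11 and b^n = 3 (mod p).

5

Successive powers of 18 modulo 23:
  18^0=1  18^1=18  18^2=2  18^3=13  18^4=4  18^5=3
So 18^5 ≡ 3 (mod 23), giving n = 5.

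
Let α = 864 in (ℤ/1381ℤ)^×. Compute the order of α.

1380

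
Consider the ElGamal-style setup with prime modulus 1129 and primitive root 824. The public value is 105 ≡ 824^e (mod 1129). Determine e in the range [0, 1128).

616

Baby-step giant-step with m = ceil(sqrt(1128)) = 34.
Baby table (824^j mod 1129 for j=0..33):
  0:1  1:824  2:447  3:274  4:1105  5:546  6:562  7:198
  8:576  9:444  10:60  11:893  12:853  13:634  14:818  15:19
  16:979  17:590  18:690  19:673  20:213  21:517  22:375  23:783
  24:533  25:11  26:32  27:401  28:756  29:865  30:361  31:537
  32:1049  33:691
Giant step factor: 824^(-34) ≡ 316 (mod 1129).
Scan 105·316^i mod 1129 for i = 0, 1, …:
  i=0: 105   i=1: 439   i=2: 986   i=3: 1101
  i=4: 184   i=5: 565   i=6: 158   i=7: 252
  i=8: 602   i=9: 560     …   i=17: 200
  i=18: 1105
Match at i=18, j=4: e = 18·34 + 4 = 616.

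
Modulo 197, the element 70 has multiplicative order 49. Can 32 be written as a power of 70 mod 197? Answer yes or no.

32 ∈ ⟨70⟩ iff 32^49 ≡ 1 (mod 197), since |⟨70⟩| = 49.
32^49 mod 197 = 183.
Since 183 ≠ 1, 32 does not lie in the subgroup.

no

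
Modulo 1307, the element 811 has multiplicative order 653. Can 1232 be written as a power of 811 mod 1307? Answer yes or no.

no

1232 ∈ ⟨811⟩ iff 1232^653 ≡ 1 (mod 1307), since |⟨811⟩| = 653.
1232^653 mod 1307 = 1306.
Since 1306 ≠ 1, 1232 does not lie in the subgroup.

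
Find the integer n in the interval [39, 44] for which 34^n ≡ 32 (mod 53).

43

Compute 34^39 mod 53 = 30, then multiply by 34 repeatedly:
  34^39=30  34^40=13  34^41=18  34^42=29  34^43=32
Found 32 at exponent 43.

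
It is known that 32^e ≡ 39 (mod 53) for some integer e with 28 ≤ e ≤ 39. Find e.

29

Compute 32^28 mod 53 = 36, then multiply by 32 repeatedly:
  32^28=36  32^29=39
Found 39 at exponent 29.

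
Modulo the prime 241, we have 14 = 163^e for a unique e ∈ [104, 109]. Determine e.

Compute 163^104 mod 241 = 187, then multiply by 163 repeatedly:
  163^104=187  163^105=115  163^106=188  163^107=37  163^108=6
  163^109=14
Found 14 at exponent 109.

109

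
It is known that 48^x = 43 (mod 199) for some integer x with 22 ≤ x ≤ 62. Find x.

Compute 48^22 mod 199 = 178, then multiply by 48 repeatedly:
  48^22=178  48^23=186  48^24=172  48^25=97  48^26=79
  48^27=11  48^28=130  48^29=71  48^30=25  48^31=6
  48^32=89  48^33=93  48^34=86  48^35=148  48^36=139
  48^37=105  48^38=65  48^39=135  48^40=112  48^41=3
  48^42=144  48^43=146  48^44=43
Found 43 at exponent 44.

44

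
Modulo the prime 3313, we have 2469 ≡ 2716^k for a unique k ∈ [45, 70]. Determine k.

Compute 2716^45 mod 3313 = 1537, then multiply by 2716 repeatedly:
  2716^45=1537  2716^46=112  2716^47=2709  2716^48=2784  2716^49=1078
  2716^50=2469
Found 2469 at exponent 50.

50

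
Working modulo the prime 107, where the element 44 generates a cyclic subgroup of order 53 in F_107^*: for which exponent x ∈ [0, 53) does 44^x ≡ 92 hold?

38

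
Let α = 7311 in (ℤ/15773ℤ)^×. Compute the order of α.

The order of 7311 must divide p − 1 = 15772 = 2^2 · 3943.
Divisors: 1, 2, 4, 3943, 7886, 15772.
Check each in increasing order: 7311^1 ≡ 7311;  7311^2 ≡ 11797;  7311^4 ≡ 4030;  7311^3943 ≡ 14303;  7311^7886 ≡ 15772;  7311^15772 ≡ 1.
Smallest exponent giving 1 is 15772.

15772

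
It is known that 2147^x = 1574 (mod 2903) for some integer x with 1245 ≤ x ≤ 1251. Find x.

1247

Compute 2147^1245 mod 2903 = 2596, then multiply by 2147 repeatedly:
  2147^1245=2596  2147^1246=2755  2147^1247=1574
Found 1574 at exponent 1247.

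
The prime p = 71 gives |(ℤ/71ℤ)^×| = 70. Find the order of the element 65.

The order of 65 must divide p − 1 = 70 = 2 · 5 · 7.
Divisors: 1, 2, 5, 7, 10, 14, 35, 70.
Check each in increasing order: 65^1 ≡ 65;  65^2 ≡ 36;  65^5 ≡ 34;  65^7 ≡ 17;  65^10 ≡ 20;  65^14 ≡ 5;  65^35 ≡ 70;  65^70 ≡ 1.
Smallest exponent giving 1 is 70.

70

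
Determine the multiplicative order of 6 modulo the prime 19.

9

The order of 6 must divide p − 1 = 18 = 2 · 3^2.
Divisors: 1, 2, 3, 6, 9, 18.
Check each in increasing order: 6^1 ≡ 6;  6^2 ≡ 17;  6^3 ≡ 7;  6^6 ≡ 11;  6^9 ≡ 1.
Smallest exponent giving 1 is 9.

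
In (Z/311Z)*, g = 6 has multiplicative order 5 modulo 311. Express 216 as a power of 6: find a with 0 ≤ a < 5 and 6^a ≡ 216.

3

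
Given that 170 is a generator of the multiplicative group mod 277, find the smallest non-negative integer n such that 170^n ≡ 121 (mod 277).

Baby-step giant-step with m = ceil(sqrt(276)) = 17.
Baby table (170^j mod 277 for j=0..16):
  0:1  1:170  2:92  3:128  4:154  5:142  6:41  7:45
  8:171  9:262  10:220  11:5  12:19  13:183  14:86  15:216
  16:156
Giant step factor: 170^(-17) ≡ 50 (mod 277).
Scan 121·50^i mod 277 for i = 0, 1, …:
  i=0: 121   i=1: 233   i=2: 16   i=3: 246
  i=4: 112   i=5: 60   i=6: 230   i=7: 143
  i=8: 225   i=9: 170
Match at i=9, j=1: n = 9·17 + 1 = 154.

154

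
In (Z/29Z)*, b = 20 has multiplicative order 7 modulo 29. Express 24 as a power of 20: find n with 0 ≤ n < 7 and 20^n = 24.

Successive powers of 20 modulo 29:
  20^0=1  20^1=20  20^2=23  20^3=25  20^4=7  20^5=24
So 20^5 ≡ 24 (mod 29), giving n = 5.

5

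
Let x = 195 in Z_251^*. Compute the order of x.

125

The order of 195 must divide p − 1 = 250 = 2 · 5^3.
Divisors: 1, 2, 5, 10, 25, 50, 125, 250.
Check each in increasing order: 195^1 ≡ 195;  195^2 ≡ 124;  195^5 ≡ 125;  195^10 ≡ 63;  195^25 ≡ 149;  195^50 ≡ 113;  195^125 ≡ 1.
Smallest exponent giving 1 is 125.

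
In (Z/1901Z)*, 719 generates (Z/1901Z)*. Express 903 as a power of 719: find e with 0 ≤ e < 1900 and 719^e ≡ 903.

Baby-step giant-step with m = ceil(sqrt(1900)) = 44.
Baby table (719^j mod 1901 for j=0..43):
  0:1  1:719  2:1790  3:33  4:915  5:139  6:1089  7:1680
  8:785  9:1719  10:311  11:1192  12:1598  13:758  14:1316  15:1407
  16:301  17:1606  18:807  19:428  20:1671  21:17  22:817  23:14
  24:561  25:347  26:462  27:1404  28:45  29:38  30:708  31:1485
  32:1254  33:552  34:1480  35:1461  36:1107  37:1315  38:688  39:412
  40:1573  41:1793  42:289  43:582
Giant step factor: 719^(-44) ≡ 1270 (mod 1901).
Scan 903·1270^i mod 1901 for i = 0, 1, …:
  i=0: 903   i=1: 507   i=2: 1352   i=3: 437
  i=4: 1799   i=5: 1629   i=6: 542   i=7: 178
  i=8: 1742   i=9: 1477   i=10: 1404
Match at i=10, j=27: e = 10·44 + 27 = 467.

467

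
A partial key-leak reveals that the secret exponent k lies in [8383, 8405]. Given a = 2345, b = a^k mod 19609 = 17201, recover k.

Compute 2345^8383 mod 19609 = 10524, then multiply by 2345 repeatedly:
  2345^8383=10524  2345^8384=10658  2345^8385=11144  2345^8386=13492  2345^8387=9423
  2345^8388=17201
Found 17201 at exponent 8388.

8388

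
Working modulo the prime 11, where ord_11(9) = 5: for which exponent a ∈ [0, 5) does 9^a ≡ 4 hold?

2

Successive powers of 9 modulo 11:
  9^0=1  9^1=9  9^2=4
So 9^2 ≡ 4 (mod 11), giving a = 2.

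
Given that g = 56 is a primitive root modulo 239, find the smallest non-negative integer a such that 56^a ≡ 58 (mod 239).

Baby-step giant-step with m = ceil(sqrt(238)) = 16.
Baby table (56^j mod 239 for j=0..15):
  0:1  1:56  2:29  3:190  4:124  5:13  6:11  7:138
  8:80  9:178  10:169  11:143  12:121  13:84  14:163  15:46
Giant step factor: 56^(-16) ≡ 9 (mod 239).
Scan 58·9^i mod 239 for i = 0, 1, …:
  i=0: 58   i=1: 44   i=2: 157   i=3: 218
  i=4: 50   i=5: 211   i=6: 226   i=7: 122
  i=8: 142   i=9: 83   i=10: 30   i=11: 31
  i=12: 40   i=13: 121
Match at i=13, j=12: a = 13·16 + 12 = 220.

220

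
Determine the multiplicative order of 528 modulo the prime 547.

546

The order of 528 must divide p − 1 = 546 = 2 · 3 · 7 · 13.
Divisors: 1, 2, 3, 6, 7, 13, 14, 21, 26, 39, 42, 78, 91, 182, 273, 546.
Check each in increasing order: 528^1 ≡ 528;  528^2 ≡ 361;  528^3 ≡ 252;  528^6 ≡ 52;  528^7 ≡ 106;  528^13 ≡ 42;  528^14 ≡ 296;  528^21 ≡ 197;  528^26 ≡ 123;  528^39 ≡ 243;  528^42 ≡ 519;  528^78 ≡ 520;  528^91 ≡ 507;  528^182 ≡ 506;  528^273 ≡ 546;  528^546 ≡ 1.
Smallest exponent giving 1 is 546.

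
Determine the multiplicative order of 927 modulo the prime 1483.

494

The order of 927 must divide p − 1 = 1482 = 2 · 3 · 13 · 19.
Divisors: 1, 2, 3, 6, 13, 19, 26, 38, 39, 57, 78, 114, 247, 494, 741, 1482.
Check each in increasing order: 927^1 ≡ 927;  927^2 ≡ 672;  927^3 ≡ 84;  927^6 ≡ 1124;  927^13 ≡ 724;  927^19 ≡ 1092;  927^26 ≡ 677;  927^38 ≡ 132;  927^39 ≡ 758;  927^57 ≡ 293;  927^78 ≡ 643;  927^114 ≡ 1318;  927^247 ≡ 1482;  927^494 ≡ 1.
Smallest exponent giving 1 is 494.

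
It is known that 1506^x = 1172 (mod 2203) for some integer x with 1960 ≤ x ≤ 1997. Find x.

1968

Compute 1506^1960 mod 2203 = 738, then multiply by 1506 repeatedly:
  1506^1960=738  1506^1961=1116  1506^1962=2010  1506^1963=138  1506^1964=746
  1506^1965=2149  1506^1966=187  1506^1967=1841  1506^1968=1172
Found 1172 at exponent 1968.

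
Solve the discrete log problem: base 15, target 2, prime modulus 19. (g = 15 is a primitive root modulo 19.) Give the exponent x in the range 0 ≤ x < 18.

5

Successive powers of 15 modulo 19:
  15^0=1  15^1=15  15^2=16  15^3=12  15^4=9  15^5=2
So 15^5 ≡ 2 (mod 19), giving x = 5.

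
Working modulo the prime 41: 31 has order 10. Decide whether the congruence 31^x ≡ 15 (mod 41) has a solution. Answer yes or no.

no

15 ∈ ⟨31⟩ iff 15^10 ≡ 1 (mod 41), since |⟨31⟩| = 10.
15^10 mod 41 = 32.
Since 32 ≠ 1, 15 does not lie in the subgroup.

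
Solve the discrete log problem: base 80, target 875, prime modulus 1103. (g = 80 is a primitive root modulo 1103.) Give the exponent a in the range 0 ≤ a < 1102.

834

Baby-step giant-step with m = ceil(sqrt(1102)) = 34.
Baby table (80^j mod 1103 for j=0..33):
  0:1  1:80  2:885  3:208  4:95  5:982  6:247  7:1009
  8:201  9:638  10:302  11:997  12:344  13:1048  14:12  15:960
  16:693  17:290  18:37  19:754  20:758  21:1078  22:206  23:1038
  24:315  25:934  26:819  27:443  28:144  29:490  30:595  31:171
  32:444  33:224
Giant step factor: 80^(-34) ≡ 588 (mod 1103).
Scan 875·588^i mod 1103 for i = 0, 1, …:
  i=0: 875   i=1: 502   i=2: 675   i=3: 923
  i=4: 48   i=5: 649   i=6: 1077   i=7: 154
  i=8: 106   i=9: 560     …   i=23: 137
  i=24: 37
Match at i=24, j=18: a = 24·34 + 18 = 834.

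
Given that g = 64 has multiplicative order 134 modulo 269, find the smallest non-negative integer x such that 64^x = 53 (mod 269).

122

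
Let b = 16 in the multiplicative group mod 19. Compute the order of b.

The order of 16 must divide p − 1 = 18 = 2 · 3^2.
Divisors: 1, 2, 3, 6, 9, 18.
Check each in increasing order: 16^1 ≡ 16;  16^2 ≡ 9;  16^3 ≡ 11;  16^6 ≡ 7;  16^9 ≡ 1.
Smallest exponent giving 1 is 9.

9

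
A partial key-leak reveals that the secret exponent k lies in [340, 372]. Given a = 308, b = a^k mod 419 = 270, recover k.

Compute 308^340 mod 419 = 245, then multiply by 308 repeatedly:
  308^340=245  308^341=40  308^342=169  308^343=96  308^344=238
  308^345=398  308^346=236  308^347=201  308^348=315  308^349=231
  308^350=337  308^351=303  308^352=306  308^353=392  308^354=64
  308^355=19  308^356=405  308^357=297  308^358=134  308^359=210
  308^360=154  308^361=85  308^362=202  308^363=204  308^364=401
  308^365=322  308^366=292  308^367=270
Found 270 at exponent 367.

367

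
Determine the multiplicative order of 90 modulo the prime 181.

The order of 90 must divide p − 1 = 180 = 2^2 · 3^2 · 5.
Divisors: 1, 2, 3, 4, 5, 6, 9, 10, 12, 15, 18, 20, 30, 36, 45, 60, 90, 180.
Check each in increasing order: 90^1 ≡ 90;  90^2 ≡ 136;  90^3 ≡ 113;  90^4 ≡ 34;  90^5 ≡ 164;  90^6 ≡ 99;  90^9 ≡ 146;  90^10 ≡ 108;  90^12 ≡ 27;  90^15 ≡ 155;  90^18 ≡ 139;  90^20 ≡ 80;  90^30 ≡ 133;  90^36 ≡ 135;  90^45 ≡ 162;  90^60 ≡ 132;  90^90 ≡ 180;  90^180 ≡ 1.
Smallest exponent giving 1 is 180.

180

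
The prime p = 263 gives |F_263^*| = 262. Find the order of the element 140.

131

The order of 140 must divide p − 1 = 262 = 2 · 131.
Divisors: 1, 2, 131, 262.
Check each in increasing order: 140^1 ≡ 140;  140^2 ≡ 138;  140^131 ≡ 1.
Smallest exponent giving 1 is 131.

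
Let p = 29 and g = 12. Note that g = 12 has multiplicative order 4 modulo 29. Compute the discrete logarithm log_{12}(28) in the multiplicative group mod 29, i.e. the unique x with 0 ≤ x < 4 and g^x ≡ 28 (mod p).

2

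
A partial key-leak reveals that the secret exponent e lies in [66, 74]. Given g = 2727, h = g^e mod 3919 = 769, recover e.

Compute 2727^66 mod 3919 = 743, then multiply by 2727 repeatedly:
  2727^66=743  2727^67=38  2727^68=1732  2727^69=769
Found 769 at exponent 69.

69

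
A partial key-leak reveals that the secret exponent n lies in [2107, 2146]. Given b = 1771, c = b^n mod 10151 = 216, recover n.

2116

Compute 1771^2107 mod 10151 = 1813, then multiply by 1771 repeatedly:
  1771^2107=1813  1771^2108=3107  1771^2109=655  1771^2110=2791  1771^2111=9475
  1771^2112=622  1771^2113=5254  1771^2114=6518  1771^2115=1691  1771^2116=216
Found 216 at exponent 2116.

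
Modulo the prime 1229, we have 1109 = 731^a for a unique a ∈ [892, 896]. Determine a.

Compute 731^892 mod 1229 = 794, then multiply by 731 repeatedly:
  731^892=794  731^893=326  731^894=1109
Found 1109 at exponent 894.

894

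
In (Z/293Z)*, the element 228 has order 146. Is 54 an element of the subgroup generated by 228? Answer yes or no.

54 ∈ ⟨228⟩ iff 54^146 ≡ 1 (mod 293), since |⟨228⟩| = 146.
54^146 mod 293 = 1.
Since 1 = 1, 54 lies in the subgroup.

yes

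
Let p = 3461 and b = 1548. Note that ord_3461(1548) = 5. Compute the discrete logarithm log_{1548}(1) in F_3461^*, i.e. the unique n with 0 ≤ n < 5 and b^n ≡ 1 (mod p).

0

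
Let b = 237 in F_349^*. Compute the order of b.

348

The order of 237 must divide p − 1 = 348 = 2^2 · 3 · 29.
Divisors: 1, 2, 3, 4, 6, 12, 29, 58, 87, 116, 174, 348.
Check each in increasing order: 237^1 ≡ 237;  237^2 ≡ 329;  237^3 ≡ 146;  237^4 ≡ 51;  237^6 ≡ 27;  237^12 ≡ 31;  237^29 ≡ 189;  237^58 ≡ 123;  237^87 ≡ 213;  237^116 ≡ 122;  237^174 ≡ 348;  237^348 ≡ 1.
Smallest exponent giving 1 is 348.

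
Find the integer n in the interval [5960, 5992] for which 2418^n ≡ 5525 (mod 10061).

5969

Compute 2418^5960 mod 10061 = 6527, then multiply by 2418 repeatedly:
  2418^5960=6527  2418^5961=6638  2418^5962=3389  2418^5963=4948  2418^5964=1735
  2418^5965=9854  2418^5966=2524  2418^5967=6066  2418^5968=8711  2418^5969=5525
Found 5525 at exponent 5969.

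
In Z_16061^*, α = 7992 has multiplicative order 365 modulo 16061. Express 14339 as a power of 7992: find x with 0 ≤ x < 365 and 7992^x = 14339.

310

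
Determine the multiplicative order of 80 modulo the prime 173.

4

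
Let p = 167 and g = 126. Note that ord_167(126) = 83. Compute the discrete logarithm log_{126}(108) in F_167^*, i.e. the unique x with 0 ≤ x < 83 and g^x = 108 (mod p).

14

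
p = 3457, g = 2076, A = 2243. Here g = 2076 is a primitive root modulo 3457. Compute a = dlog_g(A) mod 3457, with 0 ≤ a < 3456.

2009

Baby-step giant-step with m = ceil(sqrt(3456)) = 59.
Baby table (2076^j mod 3457 for j=0..58):
  0:1  1:2076  2:2354  3:2163  4:3202  5:2998  6:1248  7:1555
  8:2799  9:2964  10:3261  11:1030  12:1854  13:1263  14:1582  15:82
  16:839  17:2893  18:1059  19:3289  20:389  21:2083  22:3058  23:1356
  24:1058  25:1213  26:1492  27:3377  28:3313  29:1815  30:3267  31:3115
  32:2150  33:413  34:52  35:785  36:1413  37:1852  38:568  39:331
  40:2670  41:1349  42:354  43:2020  44:179  45:1705  46:3069  47:3450
  48:2753  49:807  50:2144  51:1785  52:3213  53:1635  54:2943  55:1149
  56:3451  57:1372  58:3161
Giant step factor: 2076^(-59) ≡ 2062 (mod 3457).
Scan 2243·2062^i mod 3457 for i = 0, 1, …:
  i=0: 2243   i=1: 3057   i=2: 1423   i=3: 2690
  i=4: 1752   i=5: 59   i=6: 663   i=7: 1591
  i=8: 3406   i=9: 2005     …   i=33: 2883
  i=34: 2163
Match at i=34, j=3: a = 34·59 + 3 = 2009.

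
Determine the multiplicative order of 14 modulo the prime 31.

15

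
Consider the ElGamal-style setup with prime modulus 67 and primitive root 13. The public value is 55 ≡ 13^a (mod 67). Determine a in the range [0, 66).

Baby-step giant-step with m = ceil(sqrt(66)) = 9.
Baby table (13^j mod 67 for j=0..8):
  0:1  1:13  2:35  3:53  4:19  5:46  6:62  7:2
  8:26
Giant step factor: 13^(-9) ≡ 45 (mod 67).
Scan 55·45^i mod 67 for i = 0, 1, …:
  i=0: 55   i=1: 63   i=2: 21   i=3: 7
  i=4: 47   i=5: 38   i=6: 35
Match at i=6, j=2: a = 6·9 + 2 = 56.

56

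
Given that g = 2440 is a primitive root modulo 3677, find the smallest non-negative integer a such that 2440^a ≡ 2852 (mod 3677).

155

Baby-step giant-step with m = ceil(sqrt(3676)) = 61.
Baby table (2440^j mod 3677 for j=0..60):
  0:1  1:2440  2:537  3:1268  4:1563  5:671  6:975  7:3658
  8:1441  9:828  10:1647  11:3396  12:1959  13:3537  14:361  15:2037
  16:2653  17:1800  18:1662  19:3226  20:2660  21:495  22:1744  23:1071
  24:2570  25:1515  26:1215  27:938  28:1626  29:3634  30:1713  31:2648
  32:631  33:2654  34:563  35:2199  36:817  37:546  38:1166  39:2719
  40:1052  41:334  42:2343  43:2862  44:657  45:3585  46:3494  47:2074
  48:1008  49:3284  50:777  51:2225  52:1748  53:3477  54:1041  55:2910
  56:113  57:3622  58:1849  59:3558  60:123
Giant step factor: 2440^(-61) ≡ 2978 (mod 3677).
Scan 2852·2978^i mod 3677 for i = 0, 1, …:
  i=0: 2852   i=1: 3063   i=2: 2654
Match at i=2, j=33: a = 2·61 + 33 = 155.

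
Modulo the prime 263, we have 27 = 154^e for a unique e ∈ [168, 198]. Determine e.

Compute 154^168 mod 263 = 68, then multiply by 154 repeatedly:
  154^168=68  154^169=215  154^170=235  154^171=159  154^172=27
Found 27 at exponent 172.

172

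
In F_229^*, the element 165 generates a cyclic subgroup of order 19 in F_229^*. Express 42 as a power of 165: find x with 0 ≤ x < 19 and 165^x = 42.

9

Successive powers of 165 modulo 229:
  165^0=1  165^1=165  165^2=203  165^3=61  165^4=218  165^5=17
  165^6=57  165^7=16  165^8=121  165^9=42
So 165^9 ≡ 42 (mod 229), giving x = 9.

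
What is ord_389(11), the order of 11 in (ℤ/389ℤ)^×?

The order of 11 must divide p − 1 = 388 = 2^2 · 97.
Divisors: 1, 2, 4, 97, 194, 388.
Check each in increasing order: 11^1 ≡ 11;  11^2 ≡ 121;  11^4 ≡ 248;  11^97 ≡ 1.
Smallest exponent giving 1 is 97.

97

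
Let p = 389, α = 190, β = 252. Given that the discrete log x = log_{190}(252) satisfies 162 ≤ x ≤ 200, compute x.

168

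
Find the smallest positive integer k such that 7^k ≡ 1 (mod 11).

10

The order of 7 must divide p − 1 = 10 = 2 · 5.
Divisors: 1, 2, 5, 10.
Check each in increasing order: 7^1 ≡ 7;  7^2 ≡ 5;  7^5 ≡ 10;  7^10 ≡ 1.
Smallest exponent giving 1 is 10.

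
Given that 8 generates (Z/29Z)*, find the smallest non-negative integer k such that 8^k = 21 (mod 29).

Successive powers of 8 modulo 29:
  8^0=1  8^1=8  8^2=6  8^3=19  8^4=7  8^5=27
  8^6=13  8^7=17  8^8=20  8^9=15  8^10=4  8^11=3
  8^12=24  8^13=18  8^14=28  8^15=21
So 8^15 ≡ 21 (mod 29), giving k = 15.

15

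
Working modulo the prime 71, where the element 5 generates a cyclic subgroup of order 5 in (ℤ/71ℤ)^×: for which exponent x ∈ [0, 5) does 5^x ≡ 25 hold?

Successive powers of 5 modulo 71:
  5^0=1  5^1=5  5^2=25
So 5^2 ≡ 25 (mod 71), giving x = 2.

2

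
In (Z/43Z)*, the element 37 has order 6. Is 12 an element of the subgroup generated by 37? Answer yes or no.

no

12 ∈ ⟨37⟩ iff 12^6 ≡ 1 (mod 43), since |⟨37⟩| = 6.
12^6 mod 43 = 21.
Since 21 ≠ 1, 12 does not lie in the subgroup.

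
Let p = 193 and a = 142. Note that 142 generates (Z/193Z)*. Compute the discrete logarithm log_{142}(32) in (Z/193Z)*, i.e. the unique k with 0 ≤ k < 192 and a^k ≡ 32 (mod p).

110

Baby-step giant-step with m = ceil(sqrt(192)) = 14.
Baby table (142^j mod 193 for j=0..13):
  0:1  1:142  2:92  3:133  4:165  5:77  6:126  7:136
  8:12  9:160  10:139  11:52  12:50  13:152
Giant step factor: 142^(-14) ≡ 6 (mod 193).
Scan 32·6^i mod 193 for i = 0, 1, …:
  i=0: 32   i=1: 192   i=2: 187   i=3: 157
  i=4: 170   i=5: 55   i=6: 137   i=7: 50
Match at i=7, j=12: k = 7·14 + 12 = 110.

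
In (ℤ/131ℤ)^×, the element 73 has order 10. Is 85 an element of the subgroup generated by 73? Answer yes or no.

no

⟨73⟩ has order 10; its elements mod 131 are {1, 42, 53, 58, 61, 70, 73, 78, 89, 130}.
85 is not in this set.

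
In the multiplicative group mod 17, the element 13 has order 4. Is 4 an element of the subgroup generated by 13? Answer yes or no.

yes

⟨13⟩ has order 4; its elements mod 17 are {1, 4, 13, 16}.
4 is in this set.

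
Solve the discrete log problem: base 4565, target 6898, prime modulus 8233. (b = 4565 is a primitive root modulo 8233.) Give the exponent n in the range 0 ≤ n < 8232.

Baby-step giant-step with m = ceil(sqrt(8232)) = 91.
Baby table (4565^j mod 8233 for j=0..90):
  0:1  1:4565  2:1502  3:6774  4:162  5:6793  6:4567  7:2399
  8:1545  9:5477  10:7117  11:1687  12:3300  13:6343  14:334  15:1605
  16:7688  17:6674  18:4710  19:4787  20:2273  21:2665  22:5584  23:1592
  24:5974  25:3614  26:7211  27:2681  28:4527  29:925  30:7329  31:6206
  32:637  33:1656  34:1746  35:946  36:4398  37:4816  38:2930  39:5058
  40:4438  41:6290  42:5379  43:4329  44:2685  45:6321  46:6933  47:1493
  48:6854  49:3110  50:3458  51:3109  52:7126  53:1607  54:352  55:1445
  56:1792  57:5111  58:7626  59:3566  60:2149  61:4682  62:462  63:1382
  64:2352  65:1048  66:747  67:1593  68:2306  69:5116  70:5752  71:2843
  72:3087  73:5492  74:1495  75:7751  76:6114  77:540  78:3433  79:4246
  80:2508  81:5150  82:4535  83:4513  84:2879  85:2767  86:1933  87:6602
  88:5350  89:3672  90:292
Giant step factor: 4565^(-91) ≡ 1365 (mod 8233).
Scan 6898·1365^i mod 8233 for i = 0, 1, …:
  i=0: 6898   i=1: 5451   i=2: 6216   i=3: 4850
  i=4: 918   i=5: 1654   i=6: 1868   i=7: 5823
  i=8: 3550   i=9: 4746     …   i=74: 7636
  i=75: 162
Match at i=75, j=4: n = 75·91 + 4 = 6829.

6829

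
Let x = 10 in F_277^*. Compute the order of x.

The order of 10 must divide p − 1 = 276 = 2^2 · 3 · 23.
Divisors: 1, 2, 3, 4, 6, 12, 23, 46, 69, 92, 138, 276.
Check each in increasing order: 10^1 ≡ 10;  10^2 ≡ 100;  10^3 ≡ 169;  10^4 ≡ 28;  10^6 ≡ 30;  10^12 ≡ 69;  10^23 ≡ 116;  10^46 ≡ 160;  10^69 ≡ 1.
Smallest exponent giving 1 is 69.

69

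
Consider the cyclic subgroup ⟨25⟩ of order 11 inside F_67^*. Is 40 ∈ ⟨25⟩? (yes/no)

⟨25⟩ has order 11; its elements mod 67 are {1, 9, 14, 15, 22, 24, 25, 40, 59, 62, 64}.
40 is in this set.

yes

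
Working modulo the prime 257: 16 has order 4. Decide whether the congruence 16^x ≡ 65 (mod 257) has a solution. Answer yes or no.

⟨16⟩ has order 4; its elements mod 257 are {1, 16, 241, 256}.
65 is not in this set.

no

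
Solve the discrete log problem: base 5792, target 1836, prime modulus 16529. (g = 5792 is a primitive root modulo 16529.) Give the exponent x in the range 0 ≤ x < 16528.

Baby-step giant-step with m = ceil(sqrt(16528)) = 129.
Baby table (5792^j mod 16529 for j=0..128):
  0:1  1:5792  2:9923  3:2683  4:2676  5:11719  6:8374  7:6122
  8:3919  9:4531  10:12029  11:2233  12:7858  13:9199  14:7641  15:8539
  16:3120  17:4843  18:943  19:7286  20:1975  21:1132  22:11060  23:9645
  24:12349  25:4425  26:9650  27:8251  28:4453  29:6536  30:5102  31:13461
  32:15348  33:2654  34:16527  35:4945  36:13212  37:11163  38:11177  39:9620
  40:16310  41:4285  42:8691  43:7467  44:9000  45:12063  46:813  47:14660
  48:1247  49:15980  50:10289  51:6843  52:14643  53:1957  54:12579  55:14265
  56:10938  57:13768  58:8360  59:7679  60:13758  61:27  62:7623  63:3457
  64:6325  65:6136  66:2362  67:11221  68:4  69:6639  70:6634  71:10732
  72:10704  73:13818  74:438  75:7959  76:15676  77:1595  78:15058  79:8932
  80:14903  81:3738  82:14035  83:1098  84:12480  85:2843  86:3772  87:12615
  88:7900  89:4528  90:11182  91:5522  92:16338  93:1171  94:5542  95:16475
  96:1283  97:9615  98:3879  99:4257  100:11805  101:10616  102:16521  103:3251
  104:3261  105:11594  106:11650  107:5422  108:15653  109:611  110:1706  111:13339
  112:2942  113:15194  114:3252  115:9053  116:4988  117:14333  118:8098  119:10843
  120:8985  121:7828  122:729  123:7473  124:10694  125:5485  126:382  127:14187
  128:5445
Giant step factor: 5792^(-129) ≡ 6581 (mod 16529).
Scan 1836·6581^i mod 16529 for i = 0, 1, …:
  i=0: 1836   i=1: 17   i=2: 12703   i=3: 11290
  i=4: 1635   i=5: 16085   i=6: 3669   i=7: 13349
  i=8: 14663   i=9: 901     …   i=112: 16497
  i=113: 4285
Match at i=113, j=41: x = 113·129 + 41 = 14618.

14618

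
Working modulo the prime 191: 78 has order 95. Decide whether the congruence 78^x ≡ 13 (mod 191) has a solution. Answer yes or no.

yes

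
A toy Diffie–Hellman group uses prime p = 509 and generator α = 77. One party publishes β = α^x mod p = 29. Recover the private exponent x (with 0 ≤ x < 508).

Baby-step giant-step with m = ceil(sqrt(508)) = 23.
Baby table (77^j mod 509 for j=0..22):
  0:1  1:77  2:330  3:469  4:483  5:34  6:73  7:22
  8:167  9:134  10:138  11:446  12:239  13:79  14:484  15:111
  16:403  17:491  18:141  19:168  20:211  21:468  22:406
Giant step factor: 77^(-23) ≡ 325 (mod 509).
Scan 29·325^i mod 509 for i = 0, 1, …:
  i=0: 29   i=1: 263   i=2: 472   i=3: 191
  i=4: 486   i=5: 160   i=6: 82   i=7: 182
  i=8: 106   i=9: 347     …   i=18: 238
  i=19: 491
Match at i=19, j=17: x = 19·23 + 17 = 454.

454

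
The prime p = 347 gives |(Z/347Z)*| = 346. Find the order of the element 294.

346

The order of 294 must divide p − 1 = 346 = 2 · 173.
Divisors: 1, 2, 173, 346.
Check each in increasing order: 294^1 ≡ 294;  294^2 ≡ 33;  294^173 ≡ 346;  294^346 ≡ 1.
Smallest exponent giving 1 is 346.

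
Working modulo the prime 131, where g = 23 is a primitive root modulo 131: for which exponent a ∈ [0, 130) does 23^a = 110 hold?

Baby-step giant-step with m = ceil(sqrt(130)) = 12.
Baby table (23^j mod 131 for j=0..11):
  0:1  1:23  2:5  3:115  4:25  5:51  6:125  7:124
  8:101  9:96  10:112  11:87
Giant step factor: 23^(-12) ≡ 91 (mod 131).
Scan 110·91^i mod 131 for i = 0, 1, …:
  i=0: 110   i=1: 54   i=2: 67   i=3: 71
  i=4: 42   i=5: 23
Match at i=5, j=1: a = 5·12 + 1 = 61.

61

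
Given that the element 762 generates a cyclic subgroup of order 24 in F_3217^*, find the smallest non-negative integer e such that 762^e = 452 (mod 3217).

19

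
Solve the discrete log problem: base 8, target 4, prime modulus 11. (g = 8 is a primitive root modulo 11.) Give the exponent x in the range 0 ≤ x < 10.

4

Successive powers of 8 modulo 11:
  8^0=1  8^1=8  8^2=9  8^3=6  8^4=4
So 8^4 ≡ 4 (mod 11), giving x = 4.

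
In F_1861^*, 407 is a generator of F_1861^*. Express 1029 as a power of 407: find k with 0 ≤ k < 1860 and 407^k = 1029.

291

Baby-step giant-step with m = ceil(sqrt(1860)) = 44.
Baby table (407^j mod 1861 for j=0..43):
  0:1  1:407  2:20  3:696  4:400  5:893  6:556  7:1111
  8:1815  9:1749  10:941  11:1482  12:210  13:1725  14:478  15:1002
  16:255  17:1430  18:1378  19:685  20:1506  21:673  22:344  23:433
  24:1297  25:1216  26:1747  27:127  28:1442  29:679  30:925  31:553
  32:1751  33:1755  34:1522  35:1602  36:664  37:403  38:253  39:616
  40:1338  41:1154  42:706  43:748
Giant step factor: 407^(-44) ≡ 962 (mod 1861).
Scan 1029·962^i mod 1861 for i = 0, 1, …:
  i=0: 1029   i=1: 1707   i=2: 732   i=3: 726
  i=4: 537   i=5: 1097   i=6: 127
Match at i=6, j=27: k = 6·44 + 27 = 291.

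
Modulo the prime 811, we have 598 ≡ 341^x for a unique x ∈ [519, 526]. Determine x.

525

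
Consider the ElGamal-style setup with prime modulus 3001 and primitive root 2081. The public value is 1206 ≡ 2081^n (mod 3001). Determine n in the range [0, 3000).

1421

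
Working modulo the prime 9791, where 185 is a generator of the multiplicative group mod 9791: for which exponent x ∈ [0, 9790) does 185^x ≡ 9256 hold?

291

Baby-step giant-step with m = ceil(sqrt(9790)) = 99.
Baby table (185^j mod 9791 for j=0..98):
  0:1  1:185  2:4852  3:6639  4:4340  5:38  6:7030  7:8138
  8:7507  9:8264  10:1444  11:2783  12:5723  13:1327  14:720  15:5917
  16:7844  17:2072  18:1471  19:7778  20:9444  21:4342  22:408  23:6943
  24:1834  25:6396  26:8340  27:5713  28:9268  29:1155  30:8064  31:3608
  32:1692  33:9499  34:4726  35:2911  36:30  37:5550  38:8486  39:3350
  40:2917  41:1140  42:5289  43:9156  44:17  45:3145  46:4156  47:5162
  48:5243  49:646  50:2018  51:1272  52:336  53:3414  54:4966  55:8147
  56:9172  57:2977  58:2449  59:2679  60:6065  61:5851  62:5425  63:4943
  64:3892  65:5277  66:6936  67:539  68:1805  69:1031  70:4706  71:9002
  72:900  73:53  74:14  75:2590  76:9182  77:4827  78:2014  79:532
  80:510  81:6231  82:7188  83:7995  84:634  85:9589  86:1794  87:8787
  88:289  89:4510  90:2115  91:9426  92:1012  93:1191  94:4933  95:2042
  96:5712  97:9083  98:6094
Giant step factor: 185^(-99) ≡ 2501 (mod 9791).
Scan 9256·2501^i mod 9791 for i = 0, 1, …:
  i=0: 9256   i=1: 3332   i=2: 1191
Match at i=2, j=93: x = 2·99 + 93 = 291.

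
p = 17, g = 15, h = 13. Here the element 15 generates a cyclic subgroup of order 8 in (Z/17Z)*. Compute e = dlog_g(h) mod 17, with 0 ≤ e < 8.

6

Successive powers of 15 modulo 17:
  15^0=1  15^1=15  15^2=4  15^3=9  15^4=16  15^5=2
  15^6=13
So 15^6 ≡ 13 (mod 17), giving e = 6.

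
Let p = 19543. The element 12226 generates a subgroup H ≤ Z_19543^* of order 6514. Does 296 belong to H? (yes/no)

296 ∈ ⟨12226⟩ iff 296^6514 ≡ 1 (mod 19543), since |⟨12226⟩| = 6514.
296^6514 mod 19543 = 1.
Since 1 = 1, 296 lies in the subgroup.

yes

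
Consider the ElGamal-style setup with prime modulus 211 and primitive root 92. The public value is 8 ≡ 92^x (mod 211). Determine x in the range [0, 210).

201

Baby-step giant-step with m = ceil(sqrt(210)) = 15.
Baby table (92^j mod 211 for j=0..14):
  0:1  1:92  2:24  3:98  4:154  5:31  6:109  7:111
  8:84  9:132  10:117  11:3  12:65  13:72  14:83
Giant step factor: 92^(-15) ≡ 153 (mod 211).
Scan 8·153^i mod 211 for i = 0, 1, …:
  i=0: 8   i=1: 169   i=2: 115   i=3: 82
  i=4: 97   i=5: 71   i=6: 102   i=7: 203
  i=8: 42   i=9: 96   i=10: 129   i=11: 114
  i=12: 140   i=13: 109
Match at i=13, j=6: x = 13·15 + 6 = 201.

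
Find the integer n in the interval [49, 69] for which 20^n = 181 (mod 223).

56

Compute 20^49 mod 223 = 44, then multiply by 20 repeatedly:
  20^49=44  20^50=211  20^51=206  20^52=106  20^53=113
  20^54=30  20^55=154  20^56=181
Found 181 at exponent 56.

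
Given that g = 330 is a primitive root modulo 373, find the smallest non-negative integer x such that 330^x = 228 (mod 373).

87

Baby-step giant-step with m = ceil(sqrt(372)) = 20.
Baby table (330^j mod 373 for j=0..19):
  0:1  1:330  2:357  3:315  4:256  5:182  6:7  7:72
  8:261  9:340  10:300  11:155  12:49  13:131  14:335  15:142
  16:235  17:339  18:343  19:171
Giant step factor: 330^(-20) ≡ 251 (mod 373).
Scan 228·251^i mod 373 for i = 0, 1, …:
  i=0: 228   i=1: 159   i=2: 371   i=3: 244
  i=4: 72
Match at i=4, j=7: x = 4·20 + 7 = 87.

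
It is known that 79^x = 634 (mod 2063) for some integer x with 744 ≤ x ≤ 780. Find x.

Compute 79^744 mod 2063 = 1741, then multiply by 79 repeatedly:
  79^744=1741  79^745=1381  79^746=1823  79^747=1670  79^748=1961
  79^749=194  79^750=885  79^751=1836  79^752=634
Found 634 at exponent 752.

752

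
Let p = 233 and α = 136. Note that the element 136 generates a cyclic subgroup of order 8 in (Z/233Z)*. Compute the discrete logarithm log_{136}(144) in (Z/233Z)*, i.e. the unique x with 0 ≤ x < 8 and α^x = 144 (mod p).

Successive powers of 136 modulo 233:
  136^0=1  136^1=136  136^2=89  136^3=221  136^4=232  136^5=97
  136^6=144
So 136^6 ≡ 144 (mod 233), giving x = 6.

6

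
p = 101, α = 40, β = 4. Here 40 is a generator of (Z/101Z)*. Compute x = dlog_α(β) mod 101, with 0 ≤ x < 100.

Baby-step giant-step with m = ceil(sqrt(100)) = 10.
Baby table (40^j mod 101 for j=0..9):
  0:1  1:40  2:85  3:67  4:54  5:39  6:45  7:83
  8:88  9:86
Giant step factor: 40^(-10) ≡ 17 (mod 101).
Scan 4·17^i mod 101 for i = 0, 1, …:
  i=0: 4   i=1: 68   i=2: 45
Match at i=2, j=6: x = 2·10 + 6 = 26.

26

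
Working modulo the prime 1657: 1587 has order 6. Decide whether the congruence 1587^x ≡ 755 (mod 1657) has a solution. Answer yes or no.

⟨1587⟩ has order 6; its elements mod 1657 are {1, 70, 71, 1586, 1587, 1656}.
755 is not in this set.

no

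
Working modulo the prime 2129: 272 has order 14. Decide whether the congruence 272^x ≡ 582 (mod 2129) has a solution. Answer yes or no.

no

582 ∈ ⟨272⟩ iff 582^14 ≡ 1 (mod 2129), since |⟨272⟩| = 14.
582^14 mod 2129 = 1713.
Since 1713 ≠ 1, 582 does not lie in the subgroup.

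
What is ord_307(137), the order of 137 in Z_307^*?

The order of 137 must divide p − 1 = 306 = 2 · 3^2 · 17.
Divisors: 1, 2, 3, 6, 9, 17, 18, 34, 51, 102, 153, 306.
Check each in increasing order: 137^1 ≡ 137;  137^2 ≡ 42;  137^3 ≡ 228;  137^6 ≡ 101;  137^9 ≡ 3;  137^17 ≡ 139;  137^18 ≡ 9;  137^34 ≡ 287;  137^51 ≡ 290;  137^102 ≡ 289;  137^153 ≡ 306;  137^306 ≡ 1.
Smallest exponent giving 1 is 306.

306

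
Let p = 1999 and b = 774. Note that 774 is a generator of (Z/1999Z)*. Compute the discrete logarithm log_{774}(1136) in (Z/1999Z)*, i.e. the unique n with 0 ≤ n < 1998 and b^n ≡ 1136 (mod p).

Baby-step giant-step with m = ceil(sqrt(1998)) = 45.
Baby table (774^j mod 1999 for j=0..44):
  0:1  1:774  2:1375  3:782  4:1570  5:1787  6:1829  7:354
  8:133  9:993  10:966  11:58  12:914  13:1789  14:1378  15:1105
  16:1697  17:135  18:542  19:1717  20:1622  21:56  22:1365  23:1038
  24:1813  25:1963  26:122  27:475  28:1833  29:1451  30:1635  31:123
  32:1249  33:1209  34:234  35:1206  36:1910  37:1079  38:1563  39:367
  40:200  41:877  42:1137  43:478  44:157
Giant step factor: 774^(-45) ≡ 660 (mod 1999).
Scan 1136·660^i mod 1999 for i = 0, 1, …:
  i=0: 1136   i=1: 135
Match at i=1, j=17: n = 1·45 + 17 = 62.

62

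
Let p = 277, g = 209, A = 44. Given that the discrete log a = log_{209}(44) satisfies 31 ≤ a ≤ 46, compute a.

Compute 209^31 mod 277 = 44, then multiply by 209 repeatedly:
  209^31=44
Found 44 at exponent 31.

31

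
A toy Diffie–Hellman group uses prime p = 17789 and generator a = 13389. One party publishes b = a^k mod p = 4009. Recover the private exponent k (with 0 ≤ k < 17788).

Baby-step giant-step with m = ceil(sqrt(17788)) = 134.
Baby table (13389^j mod 17789 for j=0..133):
  0:1  1:13389  2:5568  3:14042  4:14186  5:3201  6:4488  7:16379
  8:13428  9:11858  10:17726  11:10365  12:4996  13:4804  14:13521  15:11805
  16:1880  17:17674  18:7908  19:84  20:3969  21:5198  22:5454  23:17550
  24:2049  25:3423  26:6083  27:7245  28:17677  29:12497  30:16788  31:10517
  32:12178  33:15057  34:13225  35:15608  36:8129  37:6079  38:7056  39:13194
  40:9696  41:13411  42:15502  43:12015  44:2908  45:12880  46:3754  47:8381
  48:197  49:4861  50:11767  51:8979  52:1769  53:7982  54:12475  55:6854
  56:12544  57:5667  58:5378  59:13959  60:5817  61:3571  62:13076  63:13015
  64:14580  65:12923  66:10233  67:16548  68:16966  69:10033  70:7098  71:6284
  72:12295  73:16138  74:6488  75:4145  76:13514  77:7027  78:16271  79:8325
  80:15340  81:13255  82:8131  83:15068  84:403  85:5700  86:2490  87:2024
  88:6689  89:9195  90:11975  91:1018  92:3628  93:11322  94:10189  95:14469
  96:3231  97:14800  98:5529  99:7752  100:10502  101:7022  102:2693  103:16063
  104:16286  105:13481  106:9915  107:10417  108:7453  109:9716  110:14356  111:2339
  112:8231  113:2004  114:5744  115:4569  116:15759  117:1922  118:10764  119:10507
  120:2811  121:12744  122:15117  123:16060  124:11697  125:14566  126:3367  127:3437
  128:15639  129:14041  130:797  131:15422  132:8235  133:2193
Giant step factor: 13389^(-134) ≡ 3451 (mod 17789).
Scan 4009·3451^i mod 17789 for i = 0, 1, …:
  i=0: 4009   i=1: 13006   i=2: 2059   i=3: 7798
  i=4: 13930   i=5: 6552   i=6: 1133   i=7: 14192
  i=8: 3475   i=9: 2439     …   i=40: 14254
  i=41: 3969
Match at i=41, j=20: k = 41·134 + 20 = 5514.

5514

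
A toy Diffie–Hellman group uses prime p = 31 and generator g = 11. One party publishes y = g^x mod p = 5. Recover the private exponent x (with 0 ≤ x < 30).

10

Successive powers of 11 modulo 31:
  11^0=1  11^1=11  11^2=28  11^3=29  11^4=9  11^5=6
  11^6=4  11^7=13  11^8=19  11^9=23  11^10=5
So 11^10 ≡ 5 (mod 31), giving x = 10.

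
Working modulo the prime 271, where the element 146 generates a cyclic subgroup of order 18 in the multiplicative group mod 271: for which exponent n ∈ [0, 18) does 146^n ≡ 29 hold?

15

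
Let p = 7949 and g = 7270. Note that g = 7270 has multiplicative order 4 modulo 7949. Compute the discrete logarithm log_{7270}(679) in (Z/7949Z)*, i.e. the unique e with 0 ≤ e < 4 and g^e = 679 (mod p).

3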